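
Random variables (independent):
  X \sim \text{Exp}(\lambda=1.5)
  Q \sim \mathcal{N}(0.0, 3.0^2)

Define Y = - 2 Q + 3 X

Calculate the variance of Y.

For independent RVs: Var(aX + bY) = a²Var(X) + b²Var(Y)
Var(X) = 0.44444444
Var(Q) = 9
Var(Y) = 3²*0.44444444 + (-2)²*9
= 9*0.44444444 + 4*9 = 40

40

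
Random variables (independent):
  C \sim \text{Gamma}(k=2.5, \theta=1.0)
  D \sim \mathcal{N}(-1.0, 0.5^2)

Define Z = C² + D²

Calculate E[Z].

E[Z] = E[C²] + E[D²]
E[C²] = Var(C) + E[C]² = 2.5 + 6.25 = 8.75
E[D²] = Var(D) + E[D]² = 0.25 + 1 = 1.25
E[Z] = 8.75 + 1.25 = 10

10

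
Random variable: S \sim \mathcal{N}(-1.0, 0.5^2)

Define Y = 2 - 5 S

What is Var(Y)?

For Y = aS + b: Var(Y) = a² * Var(S)
Var(S) = 0.5^2 = 0.25
Var(Y) = (-5)² * 0.25 = 25 * 0.25 = 6.25

6.25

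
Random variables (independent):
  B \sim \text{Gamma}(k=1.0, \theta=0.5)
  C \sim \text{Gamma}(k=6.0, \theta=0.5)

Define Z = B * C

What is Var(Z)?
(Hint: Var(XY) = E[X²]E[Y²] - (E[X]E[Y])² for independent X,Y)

Var(XY) = E[X²]E[Y²] - (E[X]E[Y])²
E[B] = 0.5, Var(B) = 0.25
E[C] = 3, Var(C) = 1.5
E[B²] = 0.25 + 0.5² = 0.5
E[C²] = 1.5 + 3² = 10.5
Var(Z) = 0.5*10.5 - (0.5*3)²
= 5.25 - 2.25 = 3

3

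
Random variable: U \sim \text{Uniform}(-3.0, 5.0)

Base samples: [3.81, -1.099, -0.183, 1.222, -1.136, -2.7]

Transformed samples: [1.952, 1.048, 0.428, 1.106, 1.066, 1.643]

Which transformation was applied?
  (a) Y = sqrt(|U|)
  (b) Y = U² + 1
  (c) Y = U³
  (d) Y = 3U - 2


Checking option (a) Y = sqrt(|U|):
  U = 3.81 -> Y = 1.952 ✓
  U = -1.099 -> Y = 1.048 ✓
  U = -0.183 -> Y = 0.428 ✓
All samples match this transformation.

(a) sqrt(|U|)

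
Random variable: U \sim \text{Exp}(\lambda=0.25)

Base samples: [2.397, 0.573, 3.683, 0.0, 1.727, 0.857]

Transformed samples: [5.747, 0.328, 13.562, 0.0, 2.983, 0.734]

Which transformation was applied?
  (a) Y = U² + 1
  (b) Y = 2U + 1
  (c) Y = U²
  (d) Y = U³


Checking option (c) Y = U²:
  U = 2.397 -> Y = 5.747 ✓
  U = 0.573 -> Y = 0.328 ✓
  U = 3.683 -> Y = 13.562 ✓
All samples match this transformation.

(c) U²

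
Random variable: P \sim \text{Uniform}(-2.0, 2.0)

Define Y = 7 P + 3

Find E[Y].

For Y = 7P + 3:
E[Y] = 7 * E[P] + 3
E[P] = (-2 + 2)/2 = 0
E[Y] = 7 * 0 + 3 = 3

3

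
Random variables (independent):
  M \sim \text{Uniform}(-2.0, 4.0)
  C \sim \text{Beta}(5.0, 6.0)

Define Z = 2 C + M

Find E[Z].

E[Z] = 1*E[M] + 2*E[C]
E[M] = 1
E[C] = 0.45454545
E[Z] = 1*1 + 2*0.45454545 = 1.9090909

1.9090909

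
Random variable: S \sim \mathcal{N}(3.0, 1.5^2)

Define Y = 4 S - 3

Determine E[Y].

For Y = 4S - 3:
E[Y] = 4 * E[S] - 3
E[S] = 3.0 = 3
E[Y] = 4 * 3 - 3 = 9

9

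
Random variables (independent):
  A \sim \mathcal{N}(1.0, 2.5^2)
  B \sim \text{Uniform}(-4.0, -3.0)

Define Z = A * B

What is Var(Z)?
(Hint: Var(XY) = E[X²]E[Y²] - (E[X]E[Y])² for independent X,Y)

Var(XY) = E[X²]E[Y²] - (E[X]E[Y])²
E[A] = 1, Var(A) = 6.25
E[B] = -3.5, Var(B) = 0.083333333
E[A²] = 6.25 + 1² = 7.25
E[B²] = 0.083333333 + (-3.5)² = 12.333333
Var(Z) = 7.25*12.333333 - (1*(-3.5))²
= 89.416667 - 12.25 = 77.166667

77.166667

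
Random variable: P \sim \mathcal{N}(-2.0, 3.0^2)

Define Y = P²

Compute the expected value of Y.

Using E[X²] = Var(X) + (E[X])²:
E[P] = -2
Var(P) = 3.0^2 = 9
E[P²] = 9 + (-2)² = 9 + 4 = 13

13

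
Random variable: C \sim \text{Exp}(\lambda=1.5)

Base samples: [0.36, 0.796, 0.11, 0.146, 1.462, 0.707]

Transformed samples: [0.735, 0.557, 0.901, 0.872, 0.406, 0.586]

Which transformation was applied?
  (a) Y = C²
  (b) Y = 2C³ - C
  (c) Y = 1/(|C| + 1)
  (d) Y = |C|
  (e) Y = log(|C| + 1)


Checking option (c) Y = 1/(|C| + 1):
  C = 0.36 -> Y = 0.735 ✓
  C = 0.796 -> Y = 0.557 ✓
  C = 0.11 -> Y = 0.901 ✓
All samples match this transformation.

(c) 1/(|C| + 1)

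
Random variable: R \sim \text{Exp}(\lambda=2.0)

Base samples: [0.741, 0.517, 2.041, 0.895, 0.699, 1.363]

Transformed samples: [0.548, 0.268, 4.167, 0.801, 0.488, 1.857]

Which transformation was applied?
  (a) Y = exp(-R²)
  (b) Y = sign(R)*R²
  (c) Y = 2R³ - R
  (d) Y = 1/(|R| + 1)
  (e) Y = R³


Checking option (b) Y = sign(R)*R²:
  R = 0.741 -> Y = 0.548 ✓
  R = 0.517 -> Y = 0.268 ✓
  R = 2.041 -> Y = 4.167 ✓
All samples match this transformation.

(b) sign(R)*R²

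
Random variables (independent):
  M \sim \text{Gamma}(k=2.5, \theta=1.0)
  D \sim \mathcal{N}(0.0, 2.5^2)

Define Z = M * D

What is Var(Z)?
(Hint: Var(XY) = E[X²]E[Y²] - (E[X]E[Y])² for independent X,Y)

Var(XY) = E[X²]E[Y²] - (E[X]E[Y])²
E[M] = 2.5, Var(M) = 2.5
E[D] = 0, Var(D) = 6.25
E[M²] = 2.5 + 2.5² = 8.75
E[D²] = 6.25 + 0² = 6.25
Var(Z) = 8.75*6.25 - (2.5*0)²
= 54.6875 - 0 = 54.6875

54.6875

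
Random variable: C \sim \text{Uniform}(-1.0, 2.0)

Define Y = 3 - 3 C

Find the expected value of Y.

For Y = -3C + 3:
E[Y] = -3 * E[C] + 3
E[C] = (-1 + 2)/2 = 0.5
E[Y] = -3 * 0.5 + 3 = 1.5

1.5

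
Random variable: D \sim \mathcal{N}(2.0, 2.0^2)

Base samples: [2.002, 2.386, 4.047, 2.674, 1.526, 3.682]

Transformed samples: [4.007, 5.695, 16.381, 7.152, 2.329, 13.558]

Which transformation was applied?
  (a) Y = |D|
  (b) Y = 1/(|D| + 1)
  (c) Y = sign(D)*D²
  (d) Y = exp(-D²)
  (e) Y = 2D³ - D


Checking option (c) Y = sign(D)*D²:
  D = 2.002 -> Y = 4.007 ✓
  D = 2.386 -> Y = 5.695 ✓
  D = 4.047 -> Y = 16.381 ✓
All samples match this transformation.

(c) sign(D)*D²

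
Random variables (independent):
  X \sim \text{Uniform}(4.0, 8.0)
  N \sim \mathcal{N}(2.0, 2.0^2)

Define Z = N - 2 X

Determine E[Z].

E[Z] = -2*E[X] + 1*E[N]
E[X] = 6
E[N] = 2
E[Z] = -2*6 + 1*2 = -10

-10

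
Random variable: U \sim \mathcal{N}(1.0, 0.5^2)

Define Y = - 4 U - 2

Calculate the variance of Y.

For Y = aU + b: Var(Y) = a² * Var(U)
Var(U) = 0.5^2 = 0.25
Var(Y) = (-4)² * 0.25 = 16 * 0.25 = 4

4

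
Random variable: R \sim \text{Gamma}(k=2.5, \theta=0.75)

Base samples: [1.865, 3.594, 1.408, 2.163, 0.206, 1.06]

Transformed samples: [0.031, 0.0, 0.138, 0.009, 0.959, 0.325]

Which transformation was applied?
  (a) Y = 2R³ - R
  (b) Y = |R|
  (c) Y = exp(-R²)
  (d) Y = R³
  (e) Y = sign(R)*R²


Checking option (c) Y = exp(-R²):
  R = 1.865 -> Y = 0.031 ✓
  R = 3.594 -> Y = 0.0 ✓
  R = 1.408 -> Y = 0.138 ✓
All samples match this transformation.

(c) exp(-R²)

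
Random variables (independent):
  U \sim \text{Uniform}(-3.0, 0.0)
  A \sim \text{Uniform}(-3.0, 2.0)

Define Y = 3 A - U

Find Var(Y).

For independent RVs: Var(aX + bY) = a²Var(X) + b²Var(Y)
Var(U) = 0.75
Var(A) = 2.0833333
Var(Y) = (-1)²*0.75 + 3²*2.0833333
= 1*0.75 + 9*2.0833333 = 19.5

19.5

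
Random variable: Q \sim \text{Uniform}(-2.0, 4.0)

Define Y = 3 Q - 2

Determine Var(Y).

For Y = aQ + b: Var(Y) = a² * Var(Q)
Var(Q) = (4 + 2)^2/12 = 3
Var(Y) = 3² * 3 = 9 * 3 = 27

27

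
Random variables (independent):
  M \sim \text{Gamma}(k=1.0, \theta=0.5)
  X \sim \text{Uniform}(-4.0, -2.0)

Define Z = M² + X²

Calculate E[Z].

E[Z] = E[M²] + E[X²]
E[M²] = Var(M) + E[M]² = 0.25 + 0.25 = 0.5
E[X²] = Var(X) + E[X]² = 0.33333333 + 9 = 9.3333333
E[Z] = 0.5 + 9.3333333 = 9.8333333

9.8333333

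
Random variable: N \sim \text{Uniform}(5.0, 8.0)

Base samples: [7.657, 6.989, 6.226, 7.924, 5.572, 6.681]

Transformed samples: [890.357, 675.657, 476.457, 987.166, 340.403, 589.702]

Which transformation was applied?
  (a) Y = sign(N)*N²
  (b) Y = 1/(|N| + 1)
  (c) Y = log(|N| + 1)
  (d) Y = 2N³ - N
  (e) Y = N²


Checking option (d) Y = 2N³ - N:
  N = 7.657 -> Y = 890.357 ✓
  N = 6.989 -> Y = 675.657 ✓
  N = 6.226 -> Y = 476.457 ✓
All samples match this transformation.

(d) 2N³ - N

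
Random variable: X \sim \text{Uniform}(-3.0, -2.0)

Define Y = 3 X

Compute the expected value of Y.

For Y = 3X:
E[Y] = 3 * E[X]
E[X] = (-3 - 2)/2 = -2.5
E[Y] = 3 * (-2.5) = -7.5

-7.5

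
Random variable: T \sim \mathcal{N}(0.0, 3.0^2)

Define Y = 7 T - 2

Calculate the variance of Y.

For Y = aT + b: Var(Y) = a² * Var(T)
Var(T) = 3.0^2 = 9
Var(Y) = 7² * 9 = 49 * 9 = 441

441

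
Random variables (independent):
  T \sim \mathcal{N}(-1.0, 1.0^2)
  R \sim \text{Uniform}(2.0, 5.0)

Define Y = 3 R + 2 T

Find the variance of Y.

For independent RVs: Var(aX + bY) = a²Var(X) + b²Var(Y)
Var(T) = 1
Var(R) = 0.75
Var(Y) = 2²*1 + 3²*0.75
= 4*1 + 9*0.75 = 10.75

10.75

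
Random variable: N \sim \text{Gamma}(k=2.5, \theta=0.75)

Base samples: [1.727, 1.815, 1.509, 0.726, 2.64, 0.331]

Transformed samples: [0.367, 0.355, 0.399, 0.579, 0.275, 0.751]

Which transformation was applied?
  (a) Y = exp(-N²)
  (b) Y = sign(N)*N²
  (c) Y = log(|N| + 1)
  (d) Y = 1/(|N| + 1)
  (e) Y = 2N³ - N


Checking option (d) Y = 1/(|N| + 1):
  N = 1.727 -> Y = 0.367 ✓
  N = 1.815 -> Y = 0.355 ✓
  N = 1.509 -> Y = 0.399 ✓
All samples match this transformation.

(d) 1/(|N| + 1)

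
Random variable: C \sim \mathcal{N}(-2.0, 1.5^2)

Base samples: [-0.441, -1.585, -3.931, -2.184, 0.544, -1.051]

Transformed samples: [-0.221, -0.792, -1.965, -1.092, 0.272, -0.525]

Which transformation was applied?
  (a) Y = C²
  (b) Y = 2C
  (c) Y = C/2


Checking option (c) Y = C/2:
  C = -0.441 -> Y = -0.221 ✓
  C = -1.585 -> Y = -0.792 ✓
  C = -3.931 -> Y = -1.965 ✓
All samples match this transformation.

(c) C/2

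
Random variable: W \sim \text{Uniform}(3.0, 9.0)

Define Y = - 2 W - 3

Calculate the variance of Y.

For Y = aW + b: Var(Y) = a² * Var(W)
Var(W) = (9 - 3)^2/12 = 3
Var(Y) = (-2)² * 3 = 4 * 3 = 12

12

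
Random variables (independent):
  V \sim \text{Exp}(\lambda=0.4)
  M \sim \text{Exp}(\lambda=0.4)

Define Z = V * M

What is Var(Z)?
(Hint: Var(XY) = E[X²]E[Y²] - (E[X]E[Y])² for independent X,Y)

Var(XY) = E[X²]E[Y²] - (E[X]E[Y])²
E[V] = 2.5, Var(V) = 6.25
E[M] = 2.5, Var(M) = 6.25
E[V²] = 6.25 + 2.5² = 12.5
E[M²] = 6.25 + 2.5² = 12.5
Var(Z) = 12.5*12.5 - (2.5*2.5)²
= 156.25 - 39.0625 = 117.1875

117.1875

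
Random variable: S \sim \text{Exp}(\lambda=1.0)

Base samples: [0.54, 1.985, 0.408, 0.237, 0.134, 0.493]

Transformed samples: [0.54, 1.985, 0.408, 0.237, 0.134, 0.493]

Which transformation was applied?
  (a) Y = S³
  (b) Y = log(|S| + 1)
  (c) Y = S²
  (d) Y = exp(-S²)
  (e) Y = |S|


Checking option (e) Y = |S|:
  S = 0.54 -> Y = 0.54 ✓
  S = 1.985 -> Y = 1.985 ✓
  S = 0.408 -> Y = 0.408 ✓
All samples match this transformation.

(e) |S|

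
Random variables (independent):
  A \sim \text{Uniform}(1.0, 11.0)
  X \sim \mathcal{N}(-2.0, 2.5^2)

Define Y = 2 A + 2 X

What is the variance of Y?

For independent RVs: Var(aX + bY) = a²Var(X) + b²Var(Y)
Var(A) = 8.3333333
Var(X) = 6.25
Var(Y) = 2²*8.3333333 + 2²*6.25
= 4*8.3333333 + 4*6.25 = 58.333333

58.333333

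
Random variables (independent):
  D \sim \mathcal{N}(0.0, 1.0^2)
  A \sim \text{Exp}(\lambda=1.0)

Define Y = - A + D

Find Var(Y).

For independent RVs: Var(aX + bY) = a²Var(X) + b²Var(Y)
Var(D) = 1
Var(A) = 1
Var(Y) = 1²*1 + (-1)²*1
= 1*1 + 1*1 = 2

2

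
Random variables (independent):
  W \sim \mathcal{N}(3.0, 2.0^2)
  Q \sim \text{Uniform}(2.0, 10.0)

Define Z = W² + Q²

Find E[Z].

E[Z] = E[W²] + E[Q²]
E[W²] = Var(W) + E[W]² = 4 + 9 = 13
E[Q²] = Var(Q) + E[Q]² = 5.3333333 + 36 = 41.333333
E[Z] = 13 + 41.333333 = 54.333333

54.333333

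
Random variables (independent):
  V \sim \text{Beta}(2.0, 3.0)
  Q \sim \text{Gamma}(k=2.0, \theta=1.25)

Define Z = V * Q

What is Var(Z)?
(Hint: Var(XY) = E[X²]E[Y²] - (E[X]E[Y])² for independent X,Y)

Var(XY) = E[X²]E[Y²] - (E[X]E[Y])²
E[V] = 0.4, Var(V) = 0.04
E[Q] = 2.5, Var(Q) = 3.125
E[V²] = 0.04 + 0.4² = 0.2
E[Q²] = 3.125 + 2.5² = 9.375
Var(Z) = 0.2*9.375 - (0.4*2.5)²
= 1.875 - 1 = 0.875

0.875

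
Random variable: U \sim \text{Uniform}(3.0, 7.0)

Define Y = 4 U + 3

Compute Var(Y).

For Y = aU + b: Var(Y) = a² * Var(U)
Var(U) = (7 - 3)^2/12 = 1.3333333
Var(Y) = 4² * 1.3333333 = 16 * 1.3333333 = 21.333333

21.333333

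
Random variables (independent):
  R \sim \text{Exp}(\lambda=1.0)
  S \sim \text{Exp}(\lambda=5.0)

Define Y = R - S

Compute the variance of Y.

For independent RVs: Var(aX + bY) = a²Var(X) + b²Var(Y)
Var(R) = 1
Var(S) = 0.04
Var(Y) = 1²*1 + (-1)²*0.04
= 1*1 + 1*0.04 = 1.04

1.04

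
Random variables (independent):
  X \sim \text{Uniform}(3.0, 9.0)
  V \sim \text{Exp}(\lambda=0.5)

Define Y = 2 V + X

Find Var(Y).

For independent RVs: Var(aX + bY) = a²Var(X) + b²Var(Y)
Var(X) = 3
Var(V) = 4
Var(Y) = 1²*3 + 2²*4
= 1*3 + 4*4 = 19

19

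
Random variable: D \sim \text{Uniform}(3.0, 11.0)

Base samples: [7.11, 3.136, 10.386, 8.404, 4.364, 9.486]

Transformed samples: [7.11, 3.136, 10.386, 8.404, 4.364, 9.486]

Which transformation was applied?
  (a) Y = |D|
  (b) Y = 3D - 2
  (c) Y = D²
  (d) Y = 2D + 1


Checking option (a) Y = |D|:
  D = 7.11 -> Y = 7.11 ✓
  D = 3.136 -> Y = 3.136 ✓
  D = 10.386 -> Y = 10.386 ✓
All samples match this transformation.

(a) |D|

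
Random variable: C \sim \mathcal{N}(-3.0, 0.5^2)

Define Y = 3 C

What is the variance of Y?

For Y = aC + b: Var(Y) = a² * Var(C)
Var(C) = 0.5^2 = 0.25
Var(Y) = 3² * 0.25 = 9 * 0.25 = 2.25

2.25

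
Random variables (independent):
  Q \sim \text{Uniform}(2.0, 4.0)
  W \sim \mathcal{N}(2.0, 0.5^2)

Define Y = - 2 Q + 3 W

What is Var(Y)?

For independent RVs: Var(aX + bY) = a²Var(X) + b²Var(Y)
Var(Q) = 0.33333333
Var(W) = 0.25
Var(Y) = (-2)²*0.33333333 + 3²*0.25
= 4*0.33333333 + 9*0.25 = 3.5833333

3.5833333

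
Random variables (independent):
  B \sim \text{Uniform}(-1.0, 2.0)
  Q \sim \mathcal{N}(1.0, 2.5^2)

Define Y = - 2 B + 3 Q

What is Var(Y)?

For independent RVs: Var(aX + bY) = a²Var(X) + b²Var(Y)
Var(B) = 0.75
Var(Q) = 6.25
Var(Y) = (-2)²*0.75 + 3²*6.25
= 4*0.75 + 9*6.25 = 59.25

59.25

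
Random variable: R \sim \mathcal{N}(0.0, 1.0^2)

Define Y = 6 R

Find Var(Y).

For Y = aR + b: Var(Y) = a² * Var(R)
Var(R) = 1.0^2 = 1
Var(Y) = 6² * 1 = 36 * 1 = 36

36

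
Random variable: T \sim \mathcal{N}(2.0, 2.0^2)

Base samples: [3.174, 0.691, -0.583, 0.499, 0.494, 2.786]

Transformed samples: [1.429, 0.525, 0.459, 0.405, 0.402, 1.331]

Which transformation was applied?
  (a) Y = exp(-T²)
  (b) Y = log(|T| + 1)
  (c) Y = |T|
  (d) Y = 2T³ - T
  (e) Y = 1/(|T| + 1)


Checking option (b) Y = log(|T| + 1):
  T = 3.174 -> Y = 1.429 ✓
  T = 0.691 -> Y = 0.525 ✓
  T = -0.583 -> Y = 0.459 ✓
All samples match this transformation.

(b) log(|T| + 1)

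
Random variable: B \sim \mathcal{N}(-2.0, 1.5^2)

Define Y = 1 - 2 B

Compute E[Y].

For Y = -2B + 1:
E[Y] = -2 * E[B] + 1
E[B] = -2.0 = -2
E[Y] = -2 * (-2) + 1 = 5

5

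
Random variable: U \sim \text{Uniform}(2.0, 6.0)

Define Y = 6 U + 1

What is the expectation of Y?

For Y = 6U + 1:
E[Y] = 6 * E[U] + 1
E[U] = (2 + 6)/2 = 4
E[Y] = 6 * 4 + 1 = 25

25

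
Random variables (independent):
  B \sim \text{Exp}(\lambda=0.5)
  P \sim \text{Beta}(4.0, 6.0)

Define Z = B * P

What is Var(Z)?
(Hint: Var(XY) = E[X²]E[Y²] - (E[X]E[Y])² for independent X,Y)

Var(XY) = E[X²]E[Y²] - (E[X]E[Y])²
E[B] = 2, Var(B) = 4
E[P] = 0.4, Var(P) = 0.021818182
E[B²] = 4 + 2² = 8
E[P²] = 0.021818182 + 0.4² = 0.18181818
Var(Z) = 8*0.18181818 - (2*0.4)²
= 1.4545455 - 0.64 = 0.81454545

0.81454545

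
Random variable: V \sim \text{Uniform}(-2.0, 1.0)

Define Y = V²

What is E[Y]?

Using E[X²] = Var(X) + (E[X])²:
E[V] = -0.5
Var(V) = (1 + 2)^2/12 = 0.75
E[V²] = 0.75 + (-0.5)² = 0.75 + 0.25 = 1

1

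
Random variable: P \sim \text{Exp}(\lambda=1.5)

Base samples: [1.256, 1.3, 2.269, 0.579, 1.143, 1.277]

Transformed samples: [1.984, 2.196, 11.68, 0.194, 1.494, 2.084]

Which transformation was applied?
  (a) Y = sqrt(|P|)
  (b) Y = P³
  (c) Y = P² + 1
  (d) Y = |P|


Checking option (b) Y = P³:
  P = 1.256 -> Y = 1.984 ✓
  P = 1.3 -> Y = 2.196 ✓
  P = 2.269 -> Y = 11.68 ✓
All samples match this transformation.

(b) P³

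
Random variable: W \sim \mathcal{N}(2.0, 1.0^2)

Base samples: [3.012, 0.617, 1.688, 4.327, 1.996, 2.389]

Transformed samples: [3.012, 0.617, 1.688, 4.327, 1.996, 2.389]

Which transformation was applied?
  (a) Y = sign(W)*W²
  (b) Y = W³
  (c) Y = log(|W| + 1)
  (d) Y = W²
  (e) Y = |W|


Checking option (e) Y = |W|:
  W = 3.012 -> Y = 3.012 ✓
  W = 0.617 -> Y = 0.617 ✓
  W = 1.688 -> Y = 1.688 ✓
All samples match this transformation.

(e) |W|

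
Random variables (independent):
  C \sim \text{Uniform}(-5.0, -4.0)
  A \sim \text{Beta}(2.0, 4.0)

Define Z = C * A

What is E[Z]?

For independent RVs: E[XY] = E[X]*E[Y]
E[C] = -4.5
E[A] = 0.33333333
E[Z] = -4.5 * 0.33333333 = -1.5

-1.5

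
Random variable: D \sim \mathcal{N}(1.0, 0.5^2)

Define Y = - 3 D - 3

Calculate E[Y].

For Y = -3D - 3:
E[Y] = -3 * E[D] - 3
E[D] = 1.0 = 1
E[Y] = -3 * 1 - 3 = -6

-6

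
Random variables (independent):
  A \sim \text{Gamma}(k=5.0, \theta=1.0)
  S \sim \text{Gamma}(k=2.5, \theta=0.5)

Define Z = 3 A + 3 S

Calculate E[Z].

E[Z] = 3*E[A] + 3*E[S]
E[A] = 5
E[S] = 1.25
E[Z] = 3*5 + 3*1.25 = 18.75

18.75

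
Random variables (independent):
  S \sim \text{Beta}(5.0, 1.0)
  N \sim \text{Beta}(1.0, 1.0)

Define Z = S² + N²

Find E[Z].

E[Z] = E[S²] + E[N²]
E[S²] = Var(S) + E[S]² = 0.01984127 + 0.69444444 = 0.71428571
E[N²] = Var(N) + E[N]² = 0.083333333 + 0.25 = 0.33333333
E[Z] = 0.71428571 + 0.33333333 = 1.047619

1.047619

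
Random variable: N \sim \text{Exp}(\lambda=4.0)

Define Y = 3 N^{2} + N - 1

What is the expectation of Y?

E[Y] = 3*E[N²] + 1*E[N] - 1
E[N] = 0.25
E[N²] = Var(N) + (E[N])² = 0.0625 + 0.0625 = 0.125
E[Y] = 3*0.125 + 1*0.25 - 1 = -0.375

-0.375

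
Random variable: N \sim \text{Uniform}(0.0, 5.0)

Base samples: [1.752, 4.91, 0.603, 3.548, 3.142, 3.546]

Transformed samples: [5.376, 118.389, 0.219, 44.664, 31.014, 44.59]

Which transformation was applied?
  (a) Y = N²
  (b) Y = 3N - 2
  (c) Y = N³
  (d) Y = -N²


Checking option (c) Y = N³:
  N = 1.752 -> Y = 5.376 ✓
  N = 4.91 -> Y = 118.389 ✓
  N = 0.603 -> Y = 0.219 ✓
All samples match this transformation.

(c) N³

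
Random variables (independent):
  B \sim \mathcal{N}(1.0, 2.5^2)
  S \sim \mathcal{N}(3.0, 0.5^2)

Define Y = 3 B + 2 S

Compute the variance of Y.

For independent RVs: Var(aX + bY) = a²Var(X) + b²Var(Y)
Var(B) = 6.25
Var(S) = 0.25
Var(Y) = 3²*6.25 + 2²*0.25
= 9*6.25 + 4*0.25 = 57.25

57.25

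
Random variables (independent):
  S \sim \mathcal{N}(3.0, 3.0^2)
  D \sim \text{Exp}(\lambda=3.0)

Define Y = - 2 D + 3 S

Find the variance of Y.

For independent RVs: Var(aX + bY) = a²Var(X) + b²Var(Y)
Var(S) = 9
Var(D) = 0.11111111
Var(Y) = 3²*9 + (-2)²*0.11111111
= 9*9 + 4*0.11111111 = 81.444444

81.444444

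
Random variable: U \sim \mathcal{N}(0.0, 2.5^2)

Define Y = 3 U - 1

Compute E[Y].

For Y = 3U - 1:
E[Y] = 3 * E[U] - 1
E[U] = 0.0 = 0
E[Y] = 3 * 0 - 1 = -1

-1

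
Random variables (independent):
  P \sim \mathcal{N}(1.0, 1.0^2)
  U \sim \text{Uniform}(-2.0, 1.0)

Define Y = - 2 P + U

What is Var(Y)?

For independent RVs: Var(aX + bY) = a²Var(X) + b²Var(Y)
Var(P) = 1
Var(U) = 0.75
Var(Y) = (-2)²*1 + 1²*0.75
= 4*1 + 1*0.75 = 4.75

4.75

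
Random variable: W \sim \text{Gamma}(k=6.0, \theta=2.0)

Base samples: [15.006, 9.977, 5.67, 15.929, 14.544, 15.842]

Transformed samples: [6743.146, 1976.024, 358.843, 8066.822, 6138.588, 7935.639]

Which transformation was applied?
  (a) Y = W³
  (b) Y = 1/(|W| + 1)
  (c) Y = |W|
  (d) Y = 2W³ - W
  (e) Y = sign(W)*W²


Checking option (d) Y = 2W³ - W:
  W = 15.006 -> Y = 6743.146 ✓
  W = 9.977 -> Y = 1976.024 ✓
  W = 5.67 -> Y = 358.843 ✓
All samples match this transformation.

(d) 2W³ - W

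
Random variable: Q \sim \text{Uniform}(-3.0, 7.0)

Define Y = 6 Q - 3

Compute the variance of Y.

For Y = aQ + b: Var(Y) = a² * Var(Q)
Var(Q) = (7 + 3)^2/12 = 8.3333333
Var(Y) = 6² * 8.3333333 = 36 * 8.3333333 = 300

300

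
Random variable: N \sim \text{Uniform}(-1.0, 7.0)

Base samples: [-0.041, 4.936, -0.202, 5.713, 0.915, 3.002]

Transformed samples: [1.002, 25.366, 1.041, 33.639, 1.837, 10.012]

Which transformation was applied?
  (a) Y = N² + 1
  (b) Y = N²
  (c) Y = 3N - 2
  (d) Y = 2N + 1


Checking option (a) Y = N² + 1:
  N = -0.041 -> Y = 1.002 ✓
  N = 4.936 -> Y = 25.366 ✓
  N = -0.202 -> Y = 1.041 ✓
All samples match this transformation.

(a) N² + 1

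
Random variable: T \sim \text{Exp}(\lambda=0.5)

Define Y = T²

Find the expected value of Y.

E[T²] = Var(T) + (E[T])² = 4 + 4 = 8

8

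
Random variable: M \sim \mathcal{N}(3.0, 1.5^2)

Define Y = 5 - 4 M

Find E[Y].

For Y = -4M + 5:
E[Y] = -4 * E[M] + 5
E[M] = 3.0 = 3
E[Y] = -4 * 3 + 5 = -7

-7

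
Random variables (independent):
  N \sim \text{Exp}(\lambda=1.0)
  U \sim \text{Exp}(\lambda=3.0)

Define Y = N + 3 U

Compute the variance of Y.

For independent RVs: Var(aX + bY) = a²Var(X) + b²Var(Y)
Var(N) = 1
Var(U) = 0.11111111
Var(Y) = 1²*1 + 3²*0.11111111
= 1*1 + 9*0.11111111 = 2

2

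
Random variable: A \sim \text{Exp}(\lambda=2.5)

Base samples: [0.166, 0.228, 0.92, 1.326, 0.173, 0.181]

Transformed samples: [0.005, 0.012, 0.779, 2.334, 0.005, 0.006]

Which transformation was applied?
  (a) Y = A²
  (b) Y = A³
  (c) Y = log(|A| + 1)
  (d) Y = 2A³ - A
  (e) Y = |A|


Checking option (b) Y = A³:
  A = 0.166 -> Y = 0.005 ✓
  A = 0.228 -> Y = 0.012 ✓
  A = 0.92 -> Y = 0.779 ✓
All samples match this transformation.

(b) A³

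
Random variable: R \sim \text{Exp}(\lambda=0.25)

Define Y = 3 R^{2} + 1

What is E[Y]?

E[Y] = 3*E[R²] + 1
E[R] = 4
E[R²] = Var(R) + (E[R])² = 16 + 16 = 32
E[Y] = 3*32 + 1 = 97

97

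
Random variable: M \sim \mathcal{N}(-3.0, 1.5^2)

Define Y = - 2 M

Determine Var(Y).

For Y = aM + b: Var(Y) = a² * Var(M)
Var(M) = 1.5^2 = 2.25
Var(Y) = (-2)² * 2.25 = 4 * 2.25 = 9

9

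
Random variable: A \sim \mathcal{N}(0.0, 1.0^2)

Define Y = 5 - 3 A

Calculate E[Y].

For Y = -3A + 5:
E[Y] = -3 * E[A] + 5
E[A] = 0.0 = 0
E[Y] = -3 * 0 + 5 = 5

5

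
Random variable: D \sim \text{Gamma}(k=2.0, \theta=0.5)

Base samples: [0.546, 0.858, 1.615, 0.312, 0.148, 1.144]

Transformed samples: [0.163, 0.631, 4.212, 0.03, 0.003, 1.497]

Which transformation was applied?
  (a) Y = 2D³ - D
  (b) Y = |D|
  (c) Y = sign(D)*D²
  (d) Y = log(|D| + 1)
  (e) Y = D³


Checking option (e) Y = D³:
  D = 0.546 -> Y = 0.163 ✓
  D = 0.858 -> Y = 0.631 ✓
  D = 1.615 -> Y = 4.212 ✓
All samples match this transformation.

(e) D³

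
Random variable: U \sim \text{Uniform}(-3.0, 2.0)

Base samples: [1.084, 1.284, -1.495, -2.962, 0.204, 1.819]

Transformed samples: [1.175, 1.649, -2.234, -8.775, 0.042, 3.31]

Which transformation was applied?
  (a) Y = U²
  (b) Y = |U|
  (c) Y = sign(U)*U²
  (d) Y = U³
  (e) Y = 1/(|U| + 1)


Checking option (c) Y = sign(U)*U²:
  U = 1.084 -> Y = 1.175 ✓
  U = 1.284 -> Y = 1.649 ✓
  U = -1.495 -> Y = -2.234 ✓
All samples match this transformation.

(c) sign(U)*U²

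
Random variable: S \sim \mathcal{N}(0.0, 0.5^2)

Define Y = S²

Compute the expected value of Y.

Using E[X²] = Var(X) + (E[X])²:
E[S] = 0
Var(S) = 0.5^2 = 0.25
E[S²] = 0.25 + 0² = 0.25 + 0 = 0.25

0.25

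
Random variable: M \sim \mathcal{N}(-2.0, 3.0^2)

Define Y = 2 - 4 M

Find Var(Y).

For Y = aM + b: Var(Y) = a² * Var(M)
Var(M) = 3.0^2 = 9
Var(Y) = (-4)² * 9 = 16 * 9 = 144

144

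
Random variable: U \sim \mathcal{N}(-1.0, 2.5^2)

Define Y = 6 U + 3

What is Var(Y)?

For Y = aU + b: Var(Y) = a² * Var(U)
Var(U) = 2.5^2 = 6.25
Var(Y) = 6² * 6.25 = 36 * 6.25 = 225

225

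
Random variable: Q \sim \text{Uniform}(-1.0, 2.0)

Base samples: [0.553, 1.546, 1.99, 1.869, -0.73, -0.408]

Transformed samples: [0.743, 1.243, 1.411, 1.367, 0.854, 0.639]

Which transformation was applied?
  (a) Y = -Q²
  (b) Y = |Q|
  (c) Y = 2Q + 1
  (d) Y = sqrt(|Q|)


Checking option (d) Y = sqrt(|Q|):
  Q = 0.553 -> Y = 0.743 ✓
  Q = 1.546 -> Y = 1.243 ✓
  Q = 1.99 -> Y = 1.411 ✓
All samples match this transformation.

(d) sqrt(|Q|)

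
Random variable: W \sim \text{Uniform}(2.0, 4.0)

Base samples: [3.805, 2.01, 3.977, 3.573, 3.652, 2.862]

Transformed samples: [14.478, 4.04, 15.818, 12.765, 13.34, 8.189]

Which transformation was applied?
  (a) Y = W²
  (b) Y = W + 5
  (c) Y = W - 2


Checking option (a) Y = W²:
  W = 3.805 -> Y = 14.478 ✓
  W = 2.01 -> Y = 4.04 ✓
  W = 3.977 -> Y = 15.818 ✓
All samples match this transformation.

(a) W²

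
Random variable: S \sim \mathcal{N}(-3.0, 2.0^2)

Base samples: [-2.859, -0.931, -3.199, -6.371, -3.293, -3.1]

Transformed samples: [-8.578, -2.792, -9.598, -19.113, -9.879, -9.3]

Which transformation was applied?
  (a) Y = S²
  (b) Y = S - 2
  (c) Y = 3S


Checking option (c) Y = 3S:
  S = -2.859 -> Y = -8.578 ✓
  S = -0.931 -> Y = -2.792 ✓
  S = -3.199 -> Y = -9.598 ✓
All samples match this transformation.

(c) 3S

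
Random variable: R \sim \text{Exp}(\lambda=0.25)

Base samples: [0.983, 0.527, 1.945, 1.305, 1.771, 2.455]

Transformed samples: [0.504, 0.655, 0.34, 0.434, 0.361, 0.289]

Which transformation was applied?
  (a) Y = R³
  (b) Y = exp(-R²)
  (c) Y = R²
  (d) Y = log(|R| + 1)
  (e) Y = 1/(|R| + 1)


Checking option (e) Y = 1/(|R| + 1):
  R = 0.983 -> Y = 0.504 ✓
  R = 0.527 -> Y = 0.655 ✓
  R = 1.945 -> Y = 0.34 ✓
All samples match this transformation.

(e) 1/(|R| + 1)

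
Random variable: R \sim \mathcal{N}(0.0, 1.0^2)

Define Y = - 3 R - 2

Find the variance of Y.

For Y = aR + b: Var(Y) = a² * Var(R)
Var(R) = 1.0^2 = 1
Var(Y) = (-3)² * 1 = 9 * 1 = 9

9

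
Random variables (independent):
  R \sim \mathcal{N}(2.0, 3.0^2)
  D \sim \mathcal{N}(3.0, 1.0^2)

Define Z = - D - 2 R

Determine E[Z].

E[Z] = -2*E[R] - 1*E[D]
E[R] = 2
E[D] = 3
E[Z] = -2*2 - 1*3 = -7

-7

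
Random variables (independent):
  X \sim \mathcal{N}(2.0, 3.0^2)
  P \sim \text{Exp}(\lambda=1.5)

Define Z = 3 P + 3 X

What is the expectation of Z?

E[Z] = 3*E[X] + 3*E[P]
E[X] = 2
E[P] = 0.66666667
E[Z] = 3*2 + 3*0.66666667 = 8

8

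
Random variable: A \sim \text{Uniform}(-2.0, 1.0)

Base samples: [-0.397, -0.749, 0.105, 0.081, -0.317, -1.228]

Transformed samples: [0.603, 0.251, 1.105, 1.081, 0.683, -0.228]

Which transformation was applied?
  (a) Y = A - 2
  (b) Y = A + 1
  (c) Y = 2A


Checking option (b) Y = A + 1:
  A = -0.397 -> Y = 0.603 ✓
  A = -0.749 -> Y = 0.251 ✓
  A = 0.105 -> Y = 1.105 ✓
All samples match this transformation.

(b) A + 1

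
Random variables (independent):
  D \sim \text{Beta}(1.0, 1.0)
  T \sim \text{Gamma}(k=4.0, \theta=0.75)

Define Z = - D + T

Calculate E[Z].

E[Z] = -1*E[D] + 1*E[T]
E[D] = 0.5
E[T] = 3
E[Z] = -1*0.5 + 1*3 = 2.5

2.5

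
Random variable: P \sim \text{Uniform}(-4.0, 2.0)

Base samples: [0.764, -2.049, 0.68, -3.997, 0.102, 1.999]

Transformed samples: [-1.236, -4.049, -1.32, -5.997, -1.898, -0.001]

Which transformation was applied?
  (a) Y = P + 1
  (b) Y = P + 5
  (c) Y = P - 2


Checking option (c) Y = P - 2:
  P = 0.764 -> Y = -1.236 ✓
  P = -2.049 -> Y = -4.049 ✓
  P = 0.68 -> Y = -1.32 ✓
All samples match this transformation.

(c) P - 2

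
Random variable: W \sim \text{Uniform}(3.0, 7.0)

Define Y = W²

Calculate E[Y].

Using E[X²] = Var(X) + (E[X])²:
E[W] = 5
Var(W) = (7 - 3)^2/12 = 1.3333333
E[W²] = 1.3333333 + 5² = 1.3333333 + 25 = 26.333333

26.333333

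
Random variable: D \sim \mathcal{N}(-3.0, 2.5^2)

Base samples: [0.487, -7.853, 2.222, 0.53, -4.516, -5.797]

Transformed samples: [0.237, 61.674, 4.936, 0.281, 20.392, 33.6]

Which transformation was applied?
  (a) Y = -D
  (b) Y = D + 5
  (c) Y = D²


Checking option (c) Y = D²:
  D = 0.487 -> Y = 0.237 ✓
  D = -7.853 -> Y = 61.674 ✓
  D = 2.222 -> Y = 4.936 ✓
All samples match this transformation.

(c) D²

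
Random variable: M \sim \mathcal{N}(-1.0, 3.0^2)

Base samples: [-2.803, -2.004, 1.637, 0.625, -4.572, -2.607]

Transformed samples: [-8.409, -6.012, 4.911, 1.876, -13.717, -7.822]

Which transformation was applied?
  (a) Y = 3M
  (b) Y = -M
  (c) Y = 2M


Checking option (a) Y = 3M:
  M = -2.803 -> Y = -8.409 ✓
  M = -2.004 -> Y = -6.012 ✓
  M = 1.637 -> Y = 4.911 ✓
All samples match this transformation.

(a) 3M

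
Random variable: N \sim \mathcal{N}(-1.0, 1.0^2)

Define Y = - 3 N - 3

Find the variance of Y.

For Y = aN + b: Var(Y) = a² * Var(N)
Var(N) = 1.0^2 = 1
Var(Y) = (-3)² * 1 = 9 * 1 = 9

9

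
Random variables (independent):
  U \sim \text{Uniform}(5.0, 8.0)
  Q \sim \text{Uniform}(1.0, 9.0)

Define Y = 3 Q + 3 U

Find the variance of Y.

For independent RVs: Var(aX + bY) = a²Var(X) + b²Var(Y)
Var(U) = 0.75
Var(Q) = 5.3333333
Var(Y) = 3²*0.75 + 3²*5.3333333
= 9*0.75 + 9*5.3333333 = 54.75

54.75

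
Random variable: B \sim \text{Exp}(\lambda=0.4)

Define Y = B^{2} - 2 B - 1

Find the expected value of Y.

E[Y] = 1*E[B²] - 2*E[B] - 1
E[B] = 2.5
E[B²] = Var(B) + (E[B])² = 6.25 + 6.25 = 12.5
E[Y] = 1*12.5 - 2*2.5 - 1 = 6.5

6.5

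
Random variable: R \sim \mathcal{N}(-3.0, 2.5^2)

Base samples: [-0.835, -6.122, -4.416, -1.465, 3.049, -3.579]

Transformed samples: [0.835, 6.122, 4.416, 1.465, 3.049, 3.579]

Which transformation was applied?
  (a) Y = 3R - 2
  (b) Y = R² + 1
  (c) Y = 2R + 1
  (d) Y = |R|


Checking option (d) Y = |R|:
  R = -0.835 -> Y = 0.835 ✓
  R = -6.122 -> Y = 6.122 ✓
  R = -4.416 -> Y = 4.416 ✓
All samples match this transformation.

(d) |R|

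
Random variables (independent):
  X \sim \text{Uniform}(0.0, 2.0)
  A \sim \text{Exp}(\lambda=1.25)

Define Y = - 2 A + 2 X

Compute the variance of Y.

For independent RVs: Var(aX + bY) = a²Var(X) + b²Var(Y)
Var(X) = 0.33333333
Var(A) = 0.64
Var(Y) = 2²*0.33333333 + (-2)²*0.64
= 4*0.33333333 + 4*0.64 = 3.8933333

3.8933333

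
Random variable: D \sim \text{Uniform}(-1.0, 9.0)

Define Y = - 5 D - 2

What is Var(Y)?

For Y = aD + b: Var(Y) = a² * Var(D)
Var(D) = (9 + 1)^2/12 = 8.3333333
Var(Y) = (-5)² * 8.3333333 = 25 * 8.3333333 = 208.33333

208.33333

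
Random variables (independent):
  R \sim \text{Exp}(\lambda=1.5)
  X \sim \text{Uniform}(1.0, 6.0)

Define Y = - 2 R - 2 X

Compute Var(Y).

For independent RVs: Var(aX + bY) = a²Var(X) + b²Var(Y)
Var(R) = 0.44444444
Var(X) = 2.0833333
Var(Y) = (-2)²*0.44444444 + (-2)²*2.0833333
= 4*0.44444444 + 4*2.0833333 = 10.111111

10.111111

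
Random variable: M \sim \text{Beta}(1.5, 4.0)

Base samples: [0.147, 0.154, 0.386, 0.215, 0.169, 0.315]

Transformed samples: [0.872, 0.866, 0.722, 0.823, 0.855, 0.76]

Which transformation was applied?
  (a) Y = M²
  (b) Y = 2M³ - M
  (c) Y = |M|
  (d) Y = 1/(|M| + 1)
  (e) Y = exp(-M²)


Checking option (d) Y = 1/(|M| + 1):
  M = 0.147 -> Y = 0.872 ✓
  M = 0.154 -> Y = 0.866 ✓
  M = 0.386 -> Y = 0.722 ✓
All samples match this transformation.

(d) 1/(|M| + 1)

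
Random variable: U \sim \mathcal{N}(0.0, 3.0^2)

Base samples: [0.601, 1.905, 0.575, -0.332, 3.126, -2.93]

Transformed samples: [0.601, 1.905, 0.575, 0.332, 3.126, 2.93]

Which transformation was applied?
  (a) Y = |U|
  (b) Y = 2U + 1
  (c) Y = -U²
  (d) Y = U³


Checking option (a) Y = |U|:
  U = 0.601 -> Y = 0.601 ✓
  U = 1.905 -> Y = 1.905 ✓
  U = 0.575 -> Y = 0.575 ✓
All samples match this transformation.

(a) |U|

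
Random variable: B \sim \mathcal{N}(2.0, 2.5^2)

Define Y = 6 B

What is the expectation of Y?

For Y = 6B:
E[Y] = 6 * E[B]
E[B] = 2.0 = 2
E[Y] = 6 * 2 = 12

12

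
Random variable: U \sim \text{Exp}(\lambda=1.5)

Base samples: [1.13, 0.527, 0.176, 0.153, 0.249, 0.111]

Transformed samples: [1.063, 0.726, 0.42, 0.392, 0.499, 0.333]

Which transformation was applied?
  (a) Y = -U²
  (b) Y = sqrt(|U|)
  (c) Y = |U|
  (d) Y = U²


Checking option (b) Y = sqrt(|U|):
  U = 1.13 -> Y = 1.063 ✓
  U = 0.527 -> Y = 0.726 ✓
  U = 0.176 -> Y = 0.42 ✓
All samples match this transformation.

(b) sqrt(|U|)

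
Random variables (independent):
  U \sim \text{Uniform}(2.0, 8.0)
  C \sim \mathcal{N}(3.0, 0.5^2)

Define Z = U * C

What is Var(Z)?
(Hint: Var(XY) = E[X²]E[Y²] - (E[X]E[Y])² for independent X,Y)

Var(XY) = E[X²]E[Y²] - (E[X]E[Y])²
E[U] = 5, Var(U) = 3
E[C] = 3, Var(C) = 0.25
E[U²] = 3 + 5² = 28
E[C²] = 0.25 + 3² = 9.25
Var(Z) = 28*9.25 - (5*3)²
= 259 - 225 = 34

34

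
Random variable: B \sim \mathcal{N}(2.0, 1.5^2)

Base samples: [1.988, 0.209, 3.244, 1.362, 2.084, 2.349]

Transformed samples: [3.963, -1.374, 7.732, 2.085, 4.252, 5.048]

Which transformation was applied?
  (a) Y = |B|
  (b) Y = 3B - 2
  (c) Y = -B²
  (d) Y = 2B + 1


Checking option (b) Y = 3B - 2:
  B = 1.988 -> Y = 3.963 ✓
  B = 0.209 -> Y = -1.374 ✓
  B = 3.244 -> Y = 7.732 ✓
All samples match this transformation.

(b) 3B - 2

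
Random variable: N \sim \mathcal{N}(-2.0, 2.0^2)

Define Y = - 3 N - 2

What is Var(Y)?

For Y = aN + b: Var(Y) = a² * Var(N)
Var(N) = 2.0^2 = 4
Var(Y) = (-3)² * 4 = 9 * 4 = 36

36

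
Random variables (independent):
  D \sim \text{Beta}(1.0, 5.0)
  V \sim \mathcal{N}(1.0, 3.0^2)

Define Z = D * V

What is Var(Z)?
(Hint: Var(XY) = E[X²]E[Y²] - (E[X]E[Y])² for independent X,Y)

Var(XY) = E[X²]E[Y²] - (E[X]E[Y])²
E[D] = 0.16666667, Var(D) = 0.01984127
E[V] = 1, Var(V) = 9
E[D²] = 0.01984127 + 0.16666667² = 0.047619048
E[V²] = 9 + 1² = 10
Var(Z) = 0.047619048*10 - (0.16666667*1)²
= 0.47619048 - 0.027777778 = 0.4484127

0.4484127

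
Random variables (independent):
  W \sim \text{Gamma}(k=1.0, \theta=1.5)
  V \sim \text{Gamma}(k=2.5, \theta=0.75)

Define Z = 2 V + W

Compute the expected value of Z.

E[Z] = 1*E[W] + 2*E[V]
E[W] = 1.5
E[V] = 1.875
E[Z] = 1*1.5 + 2*1.875 = 5.25

5.25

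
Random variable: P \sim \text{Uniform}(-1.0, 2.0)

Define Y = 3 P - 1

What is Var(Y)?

For Y = aP + b: Var(Y) = a² * Var(P)
Var(P) = (2 + 1)^2/12 = 0.75
Var(Y) = 3² * 0.75 = 9 * 0.75 = 6.75

6.75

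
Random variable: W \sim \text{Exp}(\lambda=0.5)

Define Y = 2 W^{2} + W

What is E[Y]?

E[Y] = 2*E[W²] + 1*E[W]
E[W] = 2
E[W²] = Var(W) + (E[W])² = 4 + 4 = 8
E[Y] = 2*8 + 1*2 = 18

18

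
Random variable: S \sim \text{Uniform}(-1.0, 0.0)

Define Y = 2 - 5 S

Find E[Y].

For Y = -5S + 2:
E[Y] = -5 * E[S] + 2
E[S] = (-1 + 0)/2 = -0.5
E[Y] = -5 * (-0.5) + 2 = 4.5

4.5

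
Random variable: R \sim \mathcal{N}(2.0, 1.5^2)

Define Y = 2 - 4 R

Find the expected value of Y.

For Y = -4R + 2:
E[Y] = -4 * E[R] + 2
E[R] = 2.0 = 2
E[Y] = -4 * 2 + 2 = -6

-6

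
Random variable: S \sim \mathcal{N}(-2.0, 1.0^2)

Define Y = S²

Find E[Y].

E[S²] = Var(S) + (E[S])² = 1 + 4 = 5

5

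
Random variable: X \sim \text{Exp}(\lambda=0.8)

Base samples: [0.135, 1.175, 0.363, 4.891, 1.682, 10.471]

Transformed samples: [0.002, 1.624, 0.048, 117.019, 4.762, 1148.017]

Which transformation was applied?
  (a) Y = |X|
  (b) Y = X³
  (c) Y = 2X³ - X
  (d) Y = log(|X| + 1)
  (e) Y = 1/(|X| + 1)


Checking option (b) Y = X³:
  X = 0.135 -> Y = 0.002 ✓
  X = 1.175 -> Y = 1.624 ✓
  X = 0.363 -> Y = 0.048 ✓
All samples match this transformation.

(b) X³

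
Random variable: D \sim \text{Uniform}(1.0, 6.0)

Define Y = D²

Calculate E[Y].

Using E[X²] = Var(X) + (E[X])²:
E[D] = 3.5
Var(D) = (6 - 1)^2/12 = 2.0833333
E[D²] = 2.0833333 + 3.5² = 2.0833333 + 12.25 = 14.333333

14.333333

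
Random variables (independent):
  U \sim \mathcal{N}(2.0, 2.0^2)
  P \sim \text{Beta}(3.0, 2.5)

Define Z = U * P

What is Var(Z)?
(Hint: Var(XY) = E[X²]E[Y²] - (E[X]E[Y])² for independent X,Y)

Var(XY) = E[X²]E[Y²] - (E[X]E[Y])²
E[U] = 2, Var(U) = 4
E[P] = 0.54545455, Var(P) = 0.038143675
E[U²] = 4 + 2² = 8
E[P²] = 0.038143675 + 0.54545455² = 0.33566434
Var(Z) = 8*0.33566434 - (2*0.54545455)²
= 2.6853147 - 1.1900826 = 1.495232

1.495232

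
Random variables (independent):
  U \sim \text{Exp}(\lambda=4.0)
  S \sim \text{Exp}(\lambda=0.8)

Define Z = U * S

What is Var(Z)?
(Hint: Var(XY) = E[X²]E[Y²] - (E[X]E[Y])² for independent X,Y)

Var(XY) = E[X²]E[Y²] - (E[X]E[Y])²
E[U] = 0.25, Var(U) = 0.0625
E[S] = 1.25, Var(S) = 1.5625
E[U²] = 0.0625 + 0.25² = 0.125
E[S²] = 1.5625 + 1.25² = 3.125
Var(Z) = 0.125*3.125 - (0.25*1.25)²
= 0.390625 - 0.09765625 = 0.29296875

0.29296875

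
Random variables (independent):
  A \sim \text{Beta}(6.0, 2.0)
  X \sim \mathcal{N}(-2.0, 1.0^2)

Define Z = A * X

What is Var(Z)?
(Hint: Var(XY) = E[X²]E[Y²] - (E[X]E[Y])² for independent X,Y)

Var(XY) = E[X²]E[Y²] - (E[X]E[Y])²
E[A] = 0.75, Var(A) = 0.020833333
E[X] = -2, Var(X) = 1
E[A²] = 0.020833333 + 0.75² = 0.58333333
E[X²] = 1 + (-2)² = 5
Var(Z) = 0.58333333*5 - (0.75*(-2))²
= 2.9166667 - 2.25 = 0.66666667

0.66666667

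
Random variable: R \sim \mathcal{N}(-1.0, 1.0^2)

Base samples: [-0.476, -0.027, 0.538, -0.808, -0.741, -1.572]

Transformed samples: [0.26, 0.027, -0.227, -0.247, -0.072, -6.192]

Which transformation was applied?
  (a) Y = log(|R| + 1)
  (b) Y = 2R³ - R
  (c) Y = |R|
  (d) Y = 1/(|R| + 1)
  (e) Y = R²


Checking option (b) Y = 2R³ - R:
  R = -0.476 -> Y = 0.26 ✓
  R = -0.027 -> Y = 0.027 ✓
  R = 0.538 -> Y = -0.227 ✓
All samples match this transformation.

(b) 2R³ - R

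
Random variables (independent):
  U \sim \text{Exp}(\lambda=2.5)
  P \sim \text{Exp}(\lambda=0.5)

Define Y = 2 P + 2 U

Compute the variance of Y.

For independent RVs: Var(aX + bY) = a²Var(X) + b²Var(Y)
Var(U) = 0.16
Var(P) = 4
Var(Y) = 2²*0.16 + 2²*4
= 4*0.16 + 4*4 = 16.64

16.64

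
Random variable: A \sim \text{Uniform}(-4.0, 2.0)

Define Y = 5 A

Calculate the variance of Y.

For Y = aA + b: Var(Y) = a² * Var(A)
Var(A) = (2 + 4)^2/12 = 3
Var(Y) = 5² * 3 = 25 * 3 = 75

75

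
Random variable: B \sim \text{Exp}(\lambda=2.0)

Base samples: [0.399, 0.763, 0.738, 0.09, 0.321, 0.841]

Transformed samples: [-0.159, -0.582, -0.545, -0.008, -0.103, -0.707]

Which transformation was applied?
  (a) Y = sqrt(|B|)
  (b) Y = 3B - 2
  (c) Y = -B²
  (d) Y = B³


Checking option (c) Y = -B²:
  B = 0.399 -> Y = -0.159 ✓
  B = 0.763 -> Y = -0.582 ✓
  B = 0.738 -> Y = -0.545 ✓
All samples match this transformation.

(c) -B²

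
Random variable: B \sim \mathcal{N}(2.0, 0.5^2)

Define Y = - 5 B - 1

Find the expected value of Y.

For Y = -5B - 1:
E[Y] = -5 * E[B] - 1
E[B] = 2.0 = 2
E[Y] = -5 * 2 - 1 = -11

-11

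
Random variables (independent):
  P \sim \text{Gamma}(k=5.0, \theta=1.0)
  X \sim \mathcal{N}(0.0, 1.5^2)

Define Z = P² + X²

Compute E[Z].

E[Z] = E[P²] + E[X²]
E[P²] = Var(P) + E[P]² = 5 + 25 = 30
E[X²] = Var(X) + E[X]² = 2.25 + 0 = 2.25
E[Z] = 30 + 2.25 = 32.25

32.25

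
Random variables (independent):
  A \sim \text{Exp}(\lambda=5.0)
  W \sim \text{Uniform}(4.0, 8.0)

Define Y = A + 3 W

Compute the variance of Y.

For independent RVs: Var(aX + bY) = a²Var(X) + b²Var(Y)
Var(A) = 0.04
Var(W) = 1.3333333
Var(Y) = 1²*0.04 + 3²*1.3333333
= 1*0.04 + 9*1.3333333 = 12.04

12.04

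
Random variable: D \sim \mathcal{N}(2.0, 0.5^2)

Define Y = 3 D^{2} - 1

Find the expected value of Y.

E[Y] = 3*E[D²] - 1
E[D] = 2
E[D²] = Var(D) + (E[D])² = 0.25 + 4 = 4.25
E[Y] = 3*4.25 - 1 = 11.75

11.75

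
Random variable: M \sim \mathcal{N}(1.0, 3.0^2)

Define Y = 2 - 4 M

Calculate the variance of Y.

For Y = aM + b: Var(Y) = a² * Var(M)
Var(M) = 3.0^2 = 9
Var(Y) = (-4)² * 9 = 16 * 9 = 144

144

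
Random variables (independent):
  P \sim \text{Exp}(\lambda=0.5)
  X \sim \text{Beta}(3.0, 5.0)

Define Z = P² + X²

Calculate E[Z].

E[Z] = E[P²] + E[X²]
E[P²] = Var(P) + E[P]² = 4 + 4 = 8
E[X²] = Var(X) + E[X]² = 0.026041667 + 0.140625 = 0.16666667
E[Z] = 8 + 0.16666667 = 8.1666667

8.1666667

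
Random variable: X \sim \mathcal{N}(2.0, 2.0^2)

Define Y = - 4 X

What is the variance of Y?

For Y = aX + b: Var(Y) = a² * Var(X)
Var(X) = 2.0^2 = 4
Var(Y) = (-4)² * 4 = 16 * 4 = 64

64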